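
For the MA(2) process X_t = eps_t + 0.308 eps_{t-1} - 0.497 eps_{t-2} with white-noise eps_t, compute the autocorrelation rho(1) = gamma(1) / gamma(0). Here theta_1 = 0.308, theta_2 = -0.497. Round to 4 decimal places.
\rho(1) = 0.1155

For an MA(q) process with theta_0 = 1, the autocovariance is
  gamma(k) = sigma^2 * sum_{i=0..q-k} theta_i * theta_{i+k},
and rho(k) = gamma(k) / gamma(0). Sigma^2 cancels.
  numerator   = (1)*(0.308) + (0.308)*(-0.497) = 0.154924.
  denominator = (1)^2 + (0.308)^2 + (-0.497)^2 = 1.341873.
  rho(1) = 0.154924 / 1.341873 = 0.1155.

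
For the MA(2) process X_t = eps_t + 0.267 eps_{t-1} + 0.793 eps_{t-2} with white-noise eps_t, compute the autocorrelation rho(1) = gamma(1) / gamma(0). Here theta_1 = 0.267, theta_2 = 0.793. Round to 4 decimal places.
\rho(1) = 0.2816

For an MA(q) process with theta_0 = 1, the autocovariance is
  gamma(k) = sigma^2 * sum_{i=0..q-k} theta_i * theta_{i+k},
and rho(k) = gamma(k) / gamma(0). Sigma^2 cancels.
  numerator   = (1)*(0.267) + (0.267)*(0.793) = 0.478731.
  denominator = (1)^2 + (0.267)^2 + (0.793)^2 = 1.700138.
  rho(1) = 0.478731 / 1.700138 = 0.2816.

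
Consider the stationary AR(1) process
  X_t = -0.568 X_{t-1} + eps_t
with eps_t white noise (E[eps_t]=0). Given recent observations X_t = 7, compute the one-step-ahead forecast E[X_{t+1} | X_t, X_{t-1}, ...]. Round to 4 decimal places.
E[X_{t+1} \mid \mathcal F_t] = -3.9760

For an AR(p) model X_t = c + sum_i phi_i X_{t-i} + eps_t, the
one-step-ahead conditional mean is
  E[X_{t+1} | X_t, ...] = c + sum_i phi_i X_{t+1-i}.
Substitute known values:
  E[X_{t+1} | ...] = (-0.568) * (7)
                   = -3.9760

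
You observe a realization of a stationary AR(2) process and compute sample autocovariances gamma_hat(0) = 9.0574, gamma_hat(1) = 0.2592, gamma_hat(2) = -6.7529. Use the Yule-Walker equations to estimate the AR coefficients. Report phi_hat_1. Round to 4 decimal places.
\hat\phi_{1} = 0.0500

The Yule-Walker equations for an AR(p) process read, in matrix form,
  Gamma_p phi = r_p,   with   (Gamma_p)_{ij} = gamma(|i - j|),
                       (r_p)_i = gamma(i),   i,j = 1..p.
Substitute the sample gammas (Toeplitz matrix and right-hand side of size 2):
  Gamma_p = [[9.0574, 0.2592], [0.2592, 9.0574]]
  r_p     = [0.2592, -6.7529]
Written out:
  9.0574 phi_1 + 0.2592 phi_2 = 0.2592
  0.2592 phi_1 + 9.0574 phi_2 = -6.7529
Solve by Cramer's rule:
  det = gamma(0)^2 - gamma(1)^2 = (9.0574)^2 - (0.2592)^2 = 82.03649476 - 0.06718464 = 81.96931012
  phi_hat_1 = [gamma(1) gamma(0) - gamma(1) gamma(2)] / det = [(0.2592)(9.0574) - (0.2592)(-6.7529)] / 81.96931012 = 4.09802976 / 81.96931012 = 0.05
  phi_hat_2 = [gamma(0) gamma(2) - gamma(1)^2] / det = [(9.0574)(-6.7529) - (0.2592)^2] / 81.96931012 = -61.2309011 / 81.96931012 = -0.747
So phi_hat = [0.0500, -0.7470].
Therefore phi_hat_1 = 0.0500.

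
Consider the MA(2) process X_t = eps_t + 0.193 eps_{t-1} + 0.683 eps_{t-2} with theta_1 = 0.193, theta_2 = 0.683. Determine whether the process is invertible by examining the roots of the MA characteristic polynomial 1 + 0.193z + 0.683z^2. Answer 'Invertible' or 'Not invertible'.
\text{Invertible}

The MA(q) characteristic polynomial is P(z) = 1 + 0.193z + 0.683z^2.
Invertibility requires all roots to lie outside the unit circle, i.e. |z| > 1 for every root.
Set 1 + (0.193) z + (0.683) z^2 = 0, i.e. a z^2 + b z + c = 0 with a = 0.683, b = 0.193, c = 1.
Discriminant D = b^2 - 4ac = (0.193)^2 - 4*(0.683)*1 = 0.037249 - (2.732) = -2.694751.
D < 0, so the roots are the complex-conjugate pair z = (-b +/- i sqrt(-D)) / (2a) = -0.1413 +/- 1.2017i.
For a conjugate pair |z|^2 = z * conj(z) = (product of roots) = c/a = 1/(0.683) = 1.464129, so |z| = sqrt(1.464129) = 1.21 for both roots.
Moduli of all roots: 1.2100, 1.2100.
All moduli strictly greater than 1? Yes.
Verdict: Invertible.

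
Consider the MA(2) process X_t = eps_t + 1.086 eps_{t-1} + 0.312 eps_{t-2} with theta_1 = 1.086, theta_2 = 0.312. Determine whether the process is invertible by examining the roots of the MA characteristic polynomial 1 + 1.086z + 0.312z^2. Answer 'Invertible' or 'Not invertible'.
\text{Invertible}

The MA(q) characteristic polynomial is P(z) = 1 + 1.086z + 0.312z^2.
Invertibility requires all roots to lie outside the unit circle, i.e. |z| > 1 for every root.
Set 1 + (1.086) z + (0.312) z^2 = 0, i.e. a z^2 + b z + c = 0 with a = 0.312, b = 1.086, c = 1.
Discriminant D = b^2 - 4ac = (1.086)^2 - 4*(0.312)*1 = 1.179396 - (1.248) = -0.068604.
D < 0, so the roots are the complex-conjugate pair z = (-b +/- i sqrt(-D)) / (2a) = -1.7404 +/- 0.4197i.
For a conjugate pair |z|^2 = z * conj(z) = (product of roots) = c/a = 1/(0.312) = 3.205128, so |z| = sqrt(3.205128) = 1.7903 for both roots.
Moduli of all roots: 1.7903, 1.7903.
All moduli strictly greater than 1? Yes.
Verdict: Invertible.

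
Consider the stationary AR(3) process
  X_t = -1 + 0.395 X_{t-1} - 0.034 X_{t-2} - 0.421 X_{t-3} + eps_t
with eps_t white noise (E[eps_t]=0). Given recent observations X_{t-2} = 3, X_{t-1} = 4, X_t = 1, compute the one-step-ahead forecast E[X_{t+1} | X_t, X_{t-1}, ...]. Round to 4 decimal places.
E[X_{t+1} \mid \mathcal F_t] = -2.0040

For an AR(p) model X_t = c + sum_i phi_i X_{t-i} + eps_t, the
one-step-ahead conditional mean is
  E[X_{t+1} | X_t, ...] = c + sum_i phi_i X_{t+1-i}.
Substitute known values:
  E[X_{t+1} | ...] = -1 + (0.395) * (1) + (-0.034) * (4) + (-0.421) * (3)
                   = -2.0040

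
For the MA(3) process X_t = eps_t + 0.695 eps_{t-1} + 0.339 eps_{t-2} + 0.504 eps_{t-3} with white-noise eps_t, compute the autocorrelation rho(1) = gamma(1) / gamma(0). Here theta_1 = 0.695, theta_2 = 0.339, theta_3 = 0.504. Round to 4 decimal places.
\rho(1) = 0.5948

For an MA(q) process with theta_0 = 1, the autocovariance is
  gamma(k) = sigma^2 * sum_{i=0..q-k} theta_i * theta_{i+k},
and rho(k) = gamma(k) / gamma(0). Sigma^2 cancels.
  numerator   = (1)*(0.695) + (0.695)*(0.339) + (0.339)*(0.504) = 1.101461.
  denominator = (1)^2 + (0.695)^2 + (0.339)^2 + (0.504)^2 = 1.851962.
  rho(1) = 1.101461 / 1.851962 = 0.5948.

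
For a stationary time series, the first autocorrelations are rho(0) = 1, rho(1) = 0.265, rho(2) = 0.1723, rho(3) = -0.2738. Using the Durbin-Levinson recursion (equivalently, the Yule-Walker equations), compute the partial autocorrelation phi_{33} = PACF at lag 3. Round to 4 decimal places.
\phi_{33} = -0.3740

The PACF at lag k is phi_{kk}, the last component of the solution
to the Yule-Walker system G_k phi = r_k where
  (G_k)_{ij} = rho(|i - j|), (r_k)_i = rho(i), i,j = 1..k.
Equivalently, Durbin-Levinson gives phi_{kk} iteratively:
  phi_{11} = rho(1)
  phi_{kk} = [rho(k) - sum_{j=1..k-1} phi_{k-1,j} rho(k-j)]
            / [1 - sum_{j=1..k-1} phi_{k-1,j} rho(j)],
  phi_{k,j} = phi_{k-1,j} - phi_{kk} phi_{k-1,k-j},  j = 1..k-1.
Step k = 1:
  phi_11 = rho(1) = 0.265.
Step k = 2:
  phi_22 = [rho(2) - phi_11 rho(1)] / [1 - phi_11 rho(1)] = [0.1723 - (0.265)(0.265)] / [1 - (0.265)(0.265)]
         = 0.102075 / 0.929775 = 0.109785.
  Update: phi_21 = phi_11 - phi_22 phi_11 = 0.265 - (0.109785)(0.265) = 0.235907.
Step k = 3:
  phi_33 = [rho(3) - phi_21 rho(2) - phi_22 rho(1)] / [1 - phi_21 rho(1) - phi_22 rho(2)]
    numerator   = -0.2738 - (0.235907)(0.1723) - (0.109785)(0.265) = -0.34353971
    denominator = 1 - (0.235907)(0.265) - (0.109785)(0.1723) = 0.91856873
  phi_33 = -0.34353971 / 0.91856873 = -0.374.
Therefore phi_{33} = -0.3740.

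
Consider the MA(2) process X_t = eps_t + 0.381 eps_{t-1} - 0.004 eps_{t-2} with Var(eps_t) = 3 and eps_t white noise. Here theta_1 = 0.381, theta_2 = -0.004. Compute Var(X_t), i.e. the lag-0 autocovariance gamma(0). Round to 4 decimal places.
\gamma(0) = 3.4355

For an MA(q) process X_t = eps_t + sum_i theta_i eps_{t-i} with
Var(eps_t) = sigma^2, the variance is
  gamma(0) = sigma^2 * (1 + sum_i theta_i^2).
  sum_i theta_i^2 = (0.381)^2 + (-0.004)^2 = 0.145161 + 0.000016 = 0.145177.
  gamma(0) = 3 * (1 + 0.145177) = 3 * 1.145177 = 3.435531, which rounds to 3.4355.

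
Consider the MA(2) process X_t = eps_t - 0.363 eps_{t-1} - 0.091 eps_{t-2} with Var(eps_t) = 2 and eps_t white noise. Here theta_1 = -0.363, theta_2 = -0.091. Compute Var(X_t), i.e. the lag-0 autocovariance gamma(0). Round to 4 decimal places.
\gamma(0) = 2.2801

For an MA(q) process X_t = eps_t + sum_i theta_i eps_{t-i} with
Var(eps_t) = sigma^2, the variance is
  gamma(0) = sigma^2 * (1 + sum_i theta_i^2).
  sum_i theta_i^2 = (-0.363)^2 + (-0.091)^2 = 0.131769 + 0.008281 = 0.14005.
  gamma(0) = 2 * (1 + 0.14005) = 2 * 1.14005 = 2.2801.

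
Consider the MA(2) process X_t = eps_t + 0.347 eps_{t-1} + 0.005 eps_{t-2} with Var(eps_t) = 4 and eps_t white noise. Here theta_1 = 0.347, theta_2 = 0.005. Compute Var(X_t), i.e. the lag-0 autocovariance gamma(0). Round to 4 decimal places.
\gamma(0) = 4.4817

For an MA(q) process X_t = eps_t + sum_i theta_i eps_{t-i} with
Var(eps_t) = sigma^2, the variance is
  gamma(0) = sigma^2 * (1 + sum_i theta_i^2).
  sum_i theta_i^2 = (0.347)^2 + (0.005)^2 = 0.120409 + 0.000025 = 0.120434.
  gamma(0) = 4 * (1 + 0.120434) = 4 * 1.120434 = 4.481736, which rounds to 4.4817.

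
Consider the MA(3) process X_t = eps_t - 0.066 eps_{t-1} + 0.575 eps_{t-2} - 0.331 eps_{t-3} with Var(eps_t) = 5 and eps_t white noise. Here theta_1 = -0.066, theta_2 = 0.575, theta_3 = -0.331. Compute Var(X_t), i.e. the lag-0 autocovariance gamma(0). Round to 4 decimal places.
\gamma(0) = 7.2227

For an MA(q) process X_t = eps_t + sum_i theta_i eps_{t-i} with
Var(eps_t) = sigma^2, the variance is
  gamma(0) = sigma^2 * (1 + sum_i theta_i^2).
  sum_i theta_i^2 = (-0.066)^2 + (0.575)^2 + (-0.331)^2 = 0.004356 + 0.330625 + 0.109561 = 0.444542.
  gamma(0) = 5 * (1 + 0.444542) = 5 * 1.444542 = 7.22271, which rounds to 7.2227.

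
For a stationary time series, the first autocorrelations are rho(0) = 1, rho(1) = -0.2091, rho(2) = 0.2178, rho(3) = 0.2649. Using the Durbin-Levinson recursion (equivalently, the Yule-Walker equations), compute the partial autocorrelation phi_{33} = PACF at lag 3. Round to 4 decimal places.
\phi_{33} = 0.3680

The PACF at lag k is phi_{kk}, the last component of the solution
to the Yule-Walker system G_k phi = r_k where
  (G_k)_{ij} = rho(|i - j|), (r_k)_i = rho(i), i,j = 1..k.
Equivalently, Durbin-Levinson gives phi_{kk} iteratively:
  phi_{11} = rho(1)
  phi_{kk} = [rho(k) - sum_{j=1..k-1} phi_{k-1,j} rho(k-j)]
            / [1 - sum_{j=1..k-1} phi_{k-1,j} rho(j)],
  phi_{k,j} = phi_{k-1,j} - phi_{kk} phi_{k-1,k-j},  j = 1..k-1.
Step k = 1:
  phi_11 = rho(1) = -0.2091.
Step k = 2:
  phi_22 = [rho(2) - phi_11 rho(1)] / [1 - phi_11 rho(1)] = [0.2178 - (-0.2091)(-0.2091)] / [1 - (-0.2091)(-0.2091)]
         = 0.17407719 / 0.95627719 = 0.182036.
  Update: phi_21 = phi_11 - phi_22 phi_11 = -0.2091 - (0.182036)(-0.2091) = -0.171036.
Step k = 3:
  phi_33 = [rho(3) - phi_21 rho(2) - phi_22 rho(1)] / [1 - phi_21 rho(1) - phi_22 rho(2)]
    numerator   = 0.2649 - (-0.171036)(0.2178) - (0.182036)(-0.2091) = 0.34021548
    denominator = 1 - (-0.171036)(-0.2091) - (0.182036)(0.2178) = 0.92458882
  phi_33 = 0.34021548 / 0.92458882 = 0.368.
Therefore phi_{33} = 0.3680.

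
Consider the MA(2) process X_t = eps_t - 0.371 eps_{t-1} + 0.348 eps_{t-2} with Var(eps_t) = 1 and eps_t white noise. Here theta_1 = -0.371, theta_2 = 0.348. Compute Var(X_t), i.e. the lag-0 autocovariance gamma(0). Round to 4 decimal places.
\gamma(0) = 1.2587

For an MA(q) process X_t = eps_t + sum_i theta_i eps_{t-i} with
Var(eps_t) = sigma^2, the variance is
  gamma(0) = sigma^2 * (1 + sum_i theta_i^2).
  sum_i theta_i^2 = (-0.371)^2 + (0.348)^2 = 0.137641 + 0.121104 = 0.258745.
  gamma(0) = 1 * (1 + 0.258745) = 1 * 1.258745 = 1.258745, which rounds to 1.2587.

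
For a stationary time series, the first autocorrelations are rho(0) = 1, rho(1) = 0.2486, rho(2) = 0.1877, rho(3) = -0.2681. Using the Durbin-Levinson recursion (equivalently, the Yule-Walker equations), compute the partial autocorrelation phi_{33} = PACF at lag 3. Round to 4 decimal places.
\phi_{33} = -0.3711

The PACF at lag k is phi_{kk}, the last component of the solution
to the Yule-Walker system G_k phi = r_k where
  (G_k)_{ij} = rho(|i - j|), (r_k)_i = rho(i), i,j = 1..k.
Equivalently, Durbin-Levinson gives phi_{kk} iteratively:
  phi_{11} = rho(1)
  phi_{kk} = [rho(k) - sum_{j=1..k-1} phi_{k-1,j} rho(k-j)]
            / [1 - sum_{j=1..k-1} phi_{k-1,j} rho(j)],
  phi_{k,j} = phi_{k-1,j} - phi_{kk} phi_{k-1,k-j},  j = 1..k-1.
Step k = 1:
  phi_11 = rho(1) = 0.2486.
Step k = 2:
  phi_22 = [rho(2) - phi_11 rho(1)] / [1 - phi_11 rho(1)] = [0.1877 - (0.2486)(0.2486)] / [1 - (0.2486)(0.2486)]
         = 0.12589804 / 0.93819804 = 0.134191.
  Update: phi_21 = phi_11 - phi_22 phi_11 = 0.2486 - (0.134191)(0.2486) = 0.21524.
Step k = 3:
  phi_33 = [rho(3) - phi_21 rho(2) - phi_22 rho(1)] / [1 - phi_21 rho(1) - phi_22 rho(2)]
    numerator   = -0.2681 - (0.21524)(0.1877) - (0.134191)(0.2486) = -0.34186052
    denominator = 1 - (0.21524)(0.2486) - (0.134191)(0.1877) = 0.92130361
  phi_33 = -0.34186052 / 0.92130361 = -0.3711.
Therefore phi_{33} = -0.3711.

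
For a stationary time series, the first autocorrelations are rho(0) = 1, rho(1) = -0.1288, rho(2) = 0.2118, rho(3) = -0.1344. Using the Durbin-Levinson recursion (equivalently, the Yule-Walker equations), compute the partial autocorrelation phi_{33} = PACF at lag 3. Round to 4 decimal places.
\phi_{33} = -0.0921

The PACF at lag k is phi_{kk}, the last component of the solution
to the Yule-Walker system G_k phi = r_k where
  (G_k)_{ij} = rho(|i - j|), (r_k)_i = rho(i), i,j = 1..k.
Equivalently, Durbin-Levinson gives phi_{kk} iteratively:
  phi_{11} = rho(1)
  phi_{kk} = [rho(k) - sum_{j=1..k-1} phi_{k-1,j} rho(k-j)]
            / [1 - sum_{j=1..k-1} phi_{k-1,j} rho(j)],
  phi_{k,j} = phi_{k-1,j} - phi_{kk} phi_{k-1,k-j},  j = 1..k-1.
Step k = 1:
  phi_11 = rho(1) = -0.1288.
Step k = 2:
  phi_22 = [rho(2) - phi_11 rho(1)] / [1 - phi_11 rho(1)] = [0.2118 - (-0.1288)(-0.1288)] / [1 - (-0.1288)(-0.1288)]
         = 0.19521056 / 0.98341056 = 0.198504.
  Update: phi_21 = phi_11 - phi_22 phi_11 = -0.1288 - (0.198504)(-0.1288) = -0.103233.
Step k = 3:
  phi_33 = [rho(3) - phi_21 rho(2) - phi_22 rho(1)] / [1 - phi_21 rho(1) - phi_22 rho(2)]
    numerator   = -0.1344 - (-0.103233)(0.2118) - (0.198504)(-0.1288) = -0.08696804
    denominator = 1 - (-0.103233)(-0.1288) - (0.198504)(0.2118) = 0.94466056
  phi_33 = -0.08696804 / 0.94466056 = -0.0921.
Therefore phi_{33} = -0.0921.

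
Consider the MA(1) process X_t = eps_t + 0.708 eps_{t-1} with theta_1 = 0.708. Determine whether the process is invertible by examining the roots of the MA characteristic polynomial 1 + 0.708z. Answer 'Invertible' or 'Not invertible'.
\text{Invertible}

The MA(q) characteristic polynomial is P(z) = 1 + 0.708z.
Invertibility requires all roots to lie outside the unit circle, i.e. |z| > 1 for every root.
This is linear in z: 1 + (0.708) z = 0  =>  z = -1/(0.708) = -1.412429,  |z| = 1.412429.
Moduli of all roots: 1.4124.
All moduli strictly greater than 1? Yes.
Verdict: Invertible.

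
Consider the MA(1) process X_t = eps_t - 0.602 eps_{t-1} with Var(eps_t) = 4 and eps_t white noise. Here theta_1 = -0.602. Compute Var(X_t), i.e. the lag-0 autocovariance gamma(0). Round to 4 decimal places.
\gamma(0) = 5.4496

For an MA(q) process X_t = eps_t + sum_i theta_i eps_{t-i} with
Var(eps_t) = sigma^2, the variance is
  gamma(0) = sigma^2 * (1 + sum_i theta_i^2).
  sum_i theta_i^2 = (-0.602)^2 = 0.362404.
  gamma(0) = 4 * (1 + 0.362404) = 4 * 1.362404 = 5.449616, which rounds to 5.4496.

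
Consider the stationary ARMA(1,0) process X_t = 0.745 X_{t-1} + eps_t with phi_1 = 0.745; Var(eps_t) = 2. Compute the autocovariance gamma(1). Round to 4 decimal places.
\gamma(1) = 3.3485

Multiply the model equation by X_{t-k} and take expectations. With theta_0 = psi_0 = 1 and psi_j the MA(infinity) weights, this gives
  gamma(k) - sum_i phi_i gamma(k-i) = c_k,
  c_k = sigma^2 * sum_{j=k..q} theta_j psi_{j-k}   (c_k = 0 for k > q),
using gamma(-m) = gamma(m).
Pure AR (q = 0): c_0 = sigma^2 = 2, c_k = 0 for k >= 1.
Equations for k = 0 and k = 1 (AR order 1):
  gamma(0) = phi_1 gamma(1) + c_0
  gamma(1) = phi_1 gamma(0) + c_1
Substituting the second into the first: gamma(0) (1 - phi_1^2) = c_0 + phi_1 c_1, so
  gamma(0) = c_0 / (1 - phi_1^2) = 2 / (1 - (0.745)^2) = 2 / 0.444975 = 4.494635.
  gamma(1) = phi_1 gamma(0) = (0.745)(4.494635) = 3.348503.
Therefore gamma(1) = 3.3485 (to 4 decimal places).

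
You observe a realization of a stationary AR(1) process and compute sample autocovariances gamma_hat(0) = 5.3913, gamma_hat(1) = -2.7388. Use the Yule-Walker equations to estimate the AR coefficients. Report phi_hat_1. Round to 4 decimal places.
\hat\phi_{1} = -0.5080

The Yule-Walker equations for an AR(p) process read, in matrix form,
  Gamma_p phi = r_p,   with   (Gamma_p)_{ij} = gamma(|i - j|),
                       (r_p)_i = gamma(i),   i,j = 1..p.
Substitute the sample gammas (Toeplitz matrix and right-hand side of size 1):
  Gamma_p = [[5.3913]]
  r_p     = [-2.7388]
With p = 1 this is the single equation gamma(0) phi_1 = gamma(1):
  phi_hat_1 = gamma(1) / gamma(0) = -2.7388 / 5.3913 = -0.5080.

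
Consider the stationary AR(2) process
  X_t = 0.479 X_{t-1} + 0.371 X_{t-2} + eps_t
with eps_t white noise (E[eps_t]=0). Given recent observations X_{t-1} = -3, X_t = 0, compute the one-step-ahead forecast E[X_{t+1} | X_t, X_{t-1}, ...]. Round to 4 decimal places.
E[X_{t+1} \mid \mathcal F_t] = -1.1130

For an AR(p) model X_t = c + sum_i phi_i X_{t-i} + eps_t, the
one-step-ahead conditional mean is
  E[X_{t+1} | X_t, ...] = c + sum_i phi_i X_{t+1-i}.
Substitute known values:
  E[X_{t+1} | ...] = (0.479) * (0) + (0.371) * (-3)
                   = -1.1130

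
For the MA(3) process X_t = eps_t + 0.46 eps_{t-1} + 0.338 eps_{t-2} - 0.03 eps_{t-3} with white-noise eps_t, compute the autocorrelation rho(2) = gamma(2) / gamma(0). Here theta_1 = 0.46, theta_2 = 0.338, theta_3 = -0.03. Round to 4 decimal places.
\rho(2) = 0.2444

For an MA(q) process with theta_0 = 1, the autocovariance is
  gamma(k) = sigma^2 * sum_{i=0..q-k} theta_i * theta_{i+k},
and rho(k) = gamma(k) / gamma(0). Sigma^2 cancels.
  numerator   = (1)*(0.338) + (0.46)*(-0.03) = 0.3242.
  denominator = (1)^2 + (0.46)^2 + (0.338)^2 + (-0.03)^2 = 1.326744.
  rho(2) = 0.3242 / 1.326744 = 0.2444.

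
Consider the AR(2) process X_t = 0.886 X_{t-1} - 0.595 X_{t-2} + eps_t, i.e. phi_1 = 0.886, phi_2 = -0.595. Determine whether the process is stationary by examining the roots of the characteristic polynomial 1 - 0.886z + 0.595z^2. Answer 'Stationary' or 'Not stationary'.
\text{Stationary}

The AR(p) characteristic polynomial is P(z) = 1 - 0.886z + 0.595z^2.
Stationarity requires all roots to lie outside the unit circle, i.e. |z| > 1 for every root.
Set 1 + (-0.886) z + (0.595) z^2 = 0, i.e. a z^2 + b z + c = 0 with a = 0.595, b = -0.886, c = 1.
Discriminant D = b^2 - 4ac = (-0.886)^2 - 4*(0.595)*1 = 0.784996 - (2.38) = -1.595004.
D < 0, so the roots are the complex-conjugate pair z = (-b +/- i sqrt(-D)) / (2a) = 0.7445 +/- 1.0613i.
For a conjugate pair |z|^2 = z * conj(z) = (product of roots) = c/a = 1/(0.595) = 1.680672, so |z| = sqrt(1.680672) = 1.2964 for both roots.
Moduli of all roots: 1.2964, 1.2964.
All moduli strictly greater than 1? Yes.
Verdict: Stationary.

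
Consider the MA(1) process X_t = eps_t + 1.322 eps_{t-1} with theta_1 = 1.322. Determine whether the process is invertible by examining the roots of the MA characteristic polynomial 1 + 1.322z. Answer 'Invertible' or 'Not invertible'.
\text{Not invertible}

The MA(q) characteristic polynomial is P(z) = 1 + 1.322z.
Invertibility requires all roots to lie outside the unit circle, i.e. |z| > 1 for every root.
This is linear in z: 1 + (1.322) z = 0  =>  z = -1/(1.322) = -0.75643,  |z| = 0.75643.
Moduli of all roots: 0.7564.
All moduli strictly greater than 1? No.
Verdict: Not invertible.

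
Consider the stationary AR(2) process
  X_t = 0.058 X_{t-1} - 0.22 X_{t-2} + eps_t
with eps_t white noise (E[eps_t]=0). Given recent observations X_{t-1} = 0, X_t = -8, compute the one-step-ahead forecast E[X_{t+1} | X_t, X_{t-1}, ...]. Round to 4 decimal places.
E[X_{t+1} \mid \mathcal F_t] = -0.4640

For an AR(p) model X_t = c + sum_i phi_i X_{t-i} + eps_t, the
one-step-ahead conditional mean is
  E[X_{t+1} | X_t, ...] = c + sum_i phi_i X_{t+1-i}.
Substitute known values:
  E[X_{t+1} | ...] = (0.058) * (-8) + (-0.22) * (0)
                   = -0.4640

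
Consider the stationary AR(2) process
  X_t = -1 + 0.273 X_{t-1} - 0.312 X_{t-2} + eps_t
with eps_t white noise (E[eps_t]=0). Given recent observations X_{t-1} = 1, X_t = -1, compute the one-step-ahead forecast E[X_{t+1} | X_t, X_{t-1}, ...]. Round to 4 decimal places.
E[X_{t+1} \mid \mathcal F_t] = -1.5850

For an AR(p) model X_t = c + sum_i phi_i X_{t-i} + eps_t, the
one-step-ahead conditional mean is
  E[X_{t+1} | X_t, ...] = c + sum_i phi_i X_{t+1-i}.
Substitute known values:
  E[X_{t+1} | ...] = -1 + (0.273) * (-1) + (-0.312) * (1)
                   = -1.5850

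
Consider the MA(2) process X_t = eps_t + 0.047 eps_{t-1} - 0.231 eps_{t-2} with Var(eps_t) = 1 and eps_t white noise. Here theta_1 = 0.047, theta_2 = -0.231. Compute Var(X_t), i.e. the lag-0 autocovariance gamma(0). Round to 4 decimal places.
\gamma(0) = 1.0556

For an MA(q) process X_t = eps_t + sum_i theta_i eps_{t-i} with
Var(eps_t) = sigma^2, the variance is
  gamma(0) = sigma^2 * (1 + sum_i theta_i^2).
  sum_i theta_i^2 = (0.047)^2 + (-0.231)^2 = 0.002209 + 0.053361 = 0.05557.
  gamma(0) = 1 * (1 + 0.05557) = 1 * 1.05557 = 1.05557, which rounds to 1.0556.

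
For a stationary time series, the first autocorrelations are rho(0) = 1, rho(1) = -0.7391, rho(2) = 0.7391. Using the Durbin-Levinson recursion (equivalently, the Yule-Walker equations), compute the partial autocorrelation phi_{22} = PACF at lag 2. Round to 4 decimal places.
\phi_{22} = 0.4250

The PACF at lag k is phi_{kk}, the last component of the solution
to the Yule-Walker system G_k phi = r_k where
  (G_k)_{ij} = rho(|i - j|), (r_k)_i = rho(i), i,j = 1..k.
Equivalently, Durbin-Levinson gives phi_{kk} iteratively:
  phi_{11} = rho(1)
  phi_{kk} = [rho(k) - sum_{j=1..k-1} phi_{k-1,j} rho(k-j)]
            / [1 - sum_{j=1..k-1} phi_{k-1,j} rho(j)],
  phi_{k,j} = phi_{k-1,j} - phi_{kk} phi_{k-1,k-j},  j = 1..k-1.
Step k = 1:
  phi_11 = rho(1) = -0.7391.
Step k = 2:
  phi_22 = [rho(2) - phi_11 rho(1)] / [1 - phi_11 rho(1)] = [0.7391 - (-0.7391)(-0.7391)] / [1 - (-0.7391)(-0.7391)]
         = 0.19283119 / 0.45373119 = 0.425.
Therefore phi_{22} = 0.4250.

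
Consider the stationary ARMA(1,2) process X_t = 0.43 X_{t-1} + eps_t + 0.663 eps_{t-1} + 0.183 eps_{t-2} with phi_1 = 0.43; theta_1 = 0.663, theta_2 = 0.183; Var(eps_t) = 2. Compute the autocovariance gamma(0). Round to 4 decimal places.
\gamma(0) = 5.4355

Multiply the model equation by X_{t-k} and take expectations. With theta_0 = psi_0 = 1 and psi_j the MA(infinity) weights, this gives
  gamma(k) - sum_i phi_i gamma(k-i) = c_k,
  c_k = sigma^2 * sum_{j=k..q} theta_j psi_{j-k}   (c_k = 0 for k > q),
using gamma(-m) = gamma(m).
psi-weights needed (psi_j = theta_j + sum_i phi_i psi_{j-i}):
  psi_1 = theta_1 + phi_1 = 0.663 + (0.43) = 1.093
  psi_2 = theta_2 + phi_1 psi_1 = 0.183 + (0.43)(1.093) = 0.65299
Right-hand sides:
  c_0 = sigma^2 (1 + theta_1 psi_1 + theta_2 psi_2) = 2 * (1 + (0.663)(1.093) + (0.183)(0.65299)) = 2 * 1.844156 = 3.688312
  c_1 = sigma^2 (theta_1 + theta_2 psi_1) = 2 * (0.663 + (0.183)(1.093)) = 1.726038
  c_2 = sigma^2 theta_2 = 2 * (0.183) = 0.366
Equations for k = 0 and k = 1 (AR order 1):
  gamma(0) = phi_1 gamma(1) + c_0
  gamma(1) = phi_1 gamma(0) + c_1
Substituting the second into the first: gamma(0) (1 - phi_1^2) = c_0 + phi_1 c_1, so
  gamma(0) = (c_0 + phi_1 c_1) / (1 - phi_1^2) = (3.688312 + (0.43)(1.726038)) / (1 - (0.43)^2) = 4.430509 / 0.8151 = 5.43554.
Therefore gamma(0) = 5.4355 (to 4 decimal places).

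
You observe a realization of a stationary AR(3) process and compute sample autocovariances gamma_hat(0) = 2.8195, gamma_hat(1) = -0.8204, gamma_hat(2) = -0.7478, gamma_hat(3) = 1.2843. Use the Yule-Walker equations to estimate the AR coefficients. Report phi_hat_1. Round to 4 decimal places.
\hat\phi_{1} = -0.2860

The Yule-Walker equations for an AR(p) process read, in matrix form,
  Gamma_p phi = r_p,   with   (Gamma_p)_{ij} = gamma(|i - j|),
                       (r_p)_i = gamma(i),   i,j = 1..p.
Substitute the sample gammas (Toeplitz matrix and right-hand side of size 3):
  Gamma_p = [[2.8195, -0.8204, -0.7478], [-0.8204, 2.8195, -0.8204], [-0.7478, -0.8204, 2.8195]]
  r_p     = [-0.8204, -0.7478, 1.2843]
Written out (R1..R3):
  (R1) 2.8195 phi_1 - 0.8204 phi_2 - 0.7478 phi_3 = -0.8204
  (R2) -0.8204 phi_1 + 2.8195 phi_2 - 0.8204 phi_3 = -0.7478
  (R3) -0.7478 phi_1 - 0.8204 phi_2 + 2.8195 phi_3 = 1.2843
Gaussian elimination:
  R2 <- R2 - (-0.8204/2.8195) R1 = R2 - (-0.290974) R1:  2.580785 phi_2 - 1.03799 phi_3 = -0.986515
  R3 <- R3 - (-0.7478/2.8195) R1 = R3 - (-0.265224) R1:  -1.03799 phi_2 + 2.621165 phi_3 = 1.06671
  R3 <- R3 - (-1.03799/2.580785) R2 = R3 - (-0.402199) R2:  2.203686 phi_3 = 0.669934
Back-substitution:
  phi_hat_3 = 0.669934 / 2.203686 = 0.304006
  phi_hat_2 = (-0.986515 - (-1.03799)(0.304006)) / 2.580785 = -0.259983
  phi_hat_1 = (-0.8204 - (-0.8204)(-0.259983) - (-0.7478)(0.304006)) / 2.8195 = -0.285992
So phi_hat = [-0.2860, -0.2600, 0.3040].
Therefore phi_hat_1 = -0.2860.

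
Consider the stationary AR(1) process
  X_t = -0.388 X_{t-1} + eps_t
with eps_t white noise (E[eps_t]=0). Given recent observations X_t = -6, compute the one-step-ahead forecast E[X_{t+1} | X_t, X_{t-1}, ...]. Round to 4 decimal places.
E[X_{t+1} \mid \mathcal F_t] = 2.3280

For an AR(p) model X_t = c + sum_i phi_i X_{t-i} + eps_t, the
one-step-ahead conditional mean is
  E[X_{t+1} | X_t, ...] = c + sum_i phi_i X_{t+1-i}.
Substitute known values:
  E[X_{t+1} | ...] = (-0.388) * (-6)
                   = 2.3280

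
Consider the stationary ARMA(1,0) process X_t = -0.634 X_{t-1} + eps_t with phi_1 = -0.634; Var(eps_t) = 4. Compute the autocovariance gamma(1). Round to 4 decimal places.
\gamma(1) = -4.2405

Multiply the model equation by X_{t-k} and take expectations. With theta_0 = psi_0 = 1 and psi_j the MA(infinity) weights, this gives
  gamma(k) - sum_i phi_i gamma(k-i) = c_k,
  c_k = sigma^2 * sum_{j=k..q} theta_j psi_{j-k}   (c_k = 0 for k > q),
using gamma(-m) = gamma(m).
Pure AR (q = 0): c_0 = sigma^2 = 4, c_k = 0 for k >= 1.
Equations for k = 0 and k = 1 (AR order 1):
  gamma(0) = phi_1 gamma(1) + c_0
  gamma(1) = phi_1 gamma(0) + c_1
Substituting the second into the first: gamma(0) (1 - phi_1^2) = c_0 + phi_1 c_1, so
  gamma(0) = c_0 / (1 - phi_1^2) = 4 / (1 - (-0.634)^2) = 4 / 0.598044 = 6.688471.
  gamma(1) = phi_1 gamma(0) = (-0.634)(6.688471) = -4.240491.
Therefore gamma(1) = -4.2405 (to 4 decimal places).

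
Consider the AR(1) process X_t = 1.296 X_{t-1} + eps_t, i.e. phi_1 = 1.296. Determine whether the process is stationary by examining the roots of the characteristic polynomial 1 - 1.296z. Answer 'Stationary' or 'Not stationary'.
\text{Not stationary}

The AR(p) characteristic polynomial is P(z) = 1 - 1.296z.
Stationarity requires all roots to lie outside the unit circle, i.e. |z| > 1 for every root.
This is linear in z: 1 + (-1.296) z = 0  =>  z = -1/(-1.296) = 0.771605,  |z| = 0.771605.
Moduli of all roots: 0.7716.
All moduli strictly greater than 1? No.
Verdict: Not stationary.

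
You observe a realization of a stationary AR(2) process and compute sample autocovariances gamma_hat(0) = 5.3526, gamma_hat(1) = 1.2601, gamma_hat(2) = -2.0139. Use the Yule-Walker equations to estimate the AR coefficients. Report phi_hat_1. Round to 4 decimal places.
\hat\phi_{1} = 0.3430

The Yule-Walker equations for an AR(p) process read, in matrix form,
  Gamma_p phi = r_p,   with   (Gamma_p)_{ij} = gamma(|i - j|),
                       (r_p)_i = gamma(i),   i,j = 1..p.
Substitute the sample gammas (Toeplitz matrix and right-hand side of size 2):
  Gamma_p = [[5.3526, 1.2601], [1.2601, 5.3526]]
  r_p     = [1.2601, -2.0139]
Written out:
  5.3526 phi_1 + 1.2601 phi_2 = 1.2601
  1.2601 phi_1 + 5.3526 phi_2 = -2.0139
Solve by Cramer's rule:
  det = gamma(0)^2 - gamma(1)^2 = (5.3526)^2 - (1.2601)^2 = 28.65032676 - 1.58785201 = 27.06247475
  phi_hat_1 = [gamma(1) gamma(0) - gamma(1) gamma(2)] / det = [(1.2601)(5.3526) - (1.2601)(-2.0139)] / 27.06247475 = 9.28252665 / 27.06247475 = 0.343
  phi_hat_2 = [gamma(0) gamma(2) - gamma(1)^2] / det = [(5.3526)(-2.0139) - (1.2601)^2] / 27.06247475 = -12.36745315 / 27.06247475 = -0.457
So phi_hat = [0.3430, -0.4570].
Therefore phi_hat_1 = 0.3430.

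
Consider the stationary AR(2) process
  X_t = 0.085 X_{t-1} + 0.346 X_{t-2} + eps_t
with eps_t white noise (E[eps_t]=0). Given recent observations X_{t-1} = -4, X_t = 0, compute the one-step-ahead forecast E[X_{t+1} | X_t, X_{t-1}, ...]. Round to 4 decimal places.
E[X_{t+1} \mid \mathcal F_t] = -1.3840

For an AR(p) model X_t = c + sum_i phi_i X_{t-i} + eps_t, the
one-step-ahead conditional mean is
  E[X_{t+1} | X_t, ...] = c + sum_i phi_i X_{t+1-i}.
Substitute known values:
  E[X_{t+1} | ...] = (0.085) * (0) + (0.346) * (-4)
                   = -1.3840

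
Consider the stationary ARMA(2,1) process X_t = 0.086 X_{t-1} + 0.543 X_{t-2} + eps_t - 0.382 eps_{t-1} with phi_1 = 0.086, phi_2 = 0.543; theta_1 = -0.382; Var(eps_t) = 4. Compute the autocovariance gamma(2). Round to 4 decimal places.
\gamma(2) = 3.0080

Multiply the model equation by X_{t-k} and take expectations. With theta_0 = psi_0 = 1 and psi_j the MA(infinity) weights, this gives
  gamma(k) - sum_i phi_i gamma(k-i) = c_k,
  c_k = sigma^2 * sum_{j=k..q} theta_j psi_{j-k}   (c_k = 0 for k > q),
using gamma(-m) = gamma(m).
psi-weights needed (psi_j = theta_j + sum_i phi_i psi_{j-i}):
  psi_1 = theta_1 + phi_1 = -0.382 + (0.086) = -0.296
Right-hand sides:
  c_0 = sigma^2 (1 + theta_1 psi_1) = 4 * (1 + (-0.382)(-0.296)) = 4 * 1.113072 = 4.452288
  c_1 = sigma^2 theta_1 = 4 * (-0.382) = -1.528
  c_2 = 0
Equations for k = 0, 1, 2 (AR order 2, c_2 = 0):
  (E0) gamma(0) = phi_1 gamma(1) + phi_2 gamma(2) + c_0
  (E1) gamma(1) = phi_1 gamma(0) + phi_2 gamma(1) + c_1
  (E2) gamma(2) = phi_1 gamma(1) + phi_2 gamma(0)
From (E1): gamma(1) = A gamma(0) + B with
  A = phi_1 / (1 - phi_2) = 0.086 / 0.457 = 0.188184,   B = c_1 / (1 - phi_2) = -1.528 / 0.457 = -3.343545.
Insert (E2) into (E0): gamma(0) (1 - phi_2^2) = phi_1 (1 + phi_2) gamma(1) + c_0.
  phi_1 (1 + phi_2) = (0.086)(1.543) = 0.132698,   1 - phi_2^2 = 0.705151.
Replace gamma(1) by A gamma(0) + B and collect gamma(0):
  gamma(0) [0.705151 - (0.132698)(0.188184)] = (0.132698)(-3.343545) + 4.452288
  gamma(0) * 0.680179 = 4.008606
  gamma(0) = 4.008606 / 0.680179 = 5.893455.
  gamma(1) = A gamma(0) + B = (0.188184)(5.893455) + (-3.343545) = -2.234492.
  gamma(2) = phi_1 gamma(1) + phi_2 gamma(0) = (0.086)(-2.234492) + (0.543)(5.893455) = 3.007979.
Therefore gamma(2) = 3.0080 (to 4 decimal places).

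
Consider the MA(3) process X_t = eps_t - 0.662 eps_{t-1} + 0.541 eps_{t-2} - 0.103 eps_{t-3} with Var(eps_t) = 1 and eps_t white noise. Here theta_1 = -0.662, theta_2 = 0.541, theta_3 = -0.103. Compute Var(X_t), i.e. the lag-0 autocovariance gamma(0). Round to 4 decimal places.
\gamma(0) = 1.7415

For an MA(q) process X_t = eps_t + sum_i theta_i eps_{t-i} with
Var(eps_t) = sigma^2, the variance is
  gamma(0) = sigma^2 * (1 + sum_i theta_i^2).
  sum_i theta_i^2 = (-0.662)^2 + (0.541)^2 + (-0.103)^2 = 0.438244 + 0.292681 + 0.010609 = 0.741534.
  gamma(0) = 1 * (1 + 0.741534) = 1 * 1.741534 = 1.741534, which rounds to 1.7415.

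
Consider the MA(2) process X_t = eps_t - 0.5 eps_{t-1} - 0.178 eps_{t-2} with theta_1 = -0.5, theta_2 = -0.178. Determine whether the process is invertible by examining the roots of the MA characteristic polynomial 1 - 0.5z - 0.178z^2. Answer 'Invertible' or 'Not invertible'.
\text{Invertible}

The MA(q) characteristic polynomial is P(z) = 1 - 0.5z - 0.178z^2.
Invertibility requires all roots to lie outside the unit circle, i.e. |z| > 1 for every root.
Set 1 + (-0.5) z + (-0.178) z^2 = 0, i.e. a z^2 + b z + c = 0 with a = -0.178, b = -0.5, c = 1.
Discriminant D = b^2 - 4ac = (-0.5)^2 - 4*(-0.178)*1 = 0.25 - (-0.712) = 0.962.
D >= 0, so the roots are real: z = (-b +/- sqrt(D)) / (2a) = (0.5 +/- 0.980816) / (-0.356).
  z_1 = (0.5 + 0.980816) / (-0.356) = -4.1596,   |z_1| = 4.1596.
  z_2 = (0.5 - 0.980816) / (-0.356) = 1.3506,   |z_2| = 1.3506.
Moduli of all roots: 4.1596, 1.3506.
All moduli strictly greater than 1? Yes.
Verdict: Invertible.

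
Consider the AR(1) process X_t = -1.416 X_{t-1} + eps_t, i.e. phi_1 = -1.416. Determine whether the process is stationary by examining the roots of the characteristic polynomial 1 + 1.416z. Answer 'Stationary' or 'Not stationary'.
\text{Not stationary}

The AR(p) characteristic polynomial is P(z) = 1 + 1.416z.
Stationarity requires all roots to lie outside the unit circle, i.e. |z| > 1 for every root.
This is linear in z: 1 + (1.416) z = 0  =>  z = -1/(1.416) = -0.706215,  |z| = 0.706215.
Moduli of all roots: 0.7062.
All moduli strictly greater than 1? No.
Verdict: Not stationary.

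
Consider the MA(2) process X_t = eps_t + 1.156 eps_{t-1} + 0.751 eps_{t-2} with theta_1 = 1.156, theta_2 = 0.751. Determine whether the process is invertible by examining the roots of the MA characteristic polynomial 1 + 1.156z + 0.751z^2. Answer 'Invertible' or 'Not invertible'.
\text{Invertible}

The MA(q) characteristic polynomial is P(z) = 1 + 1.156z + 0.751z^2.
Invertibility requires all roots to lie outside the unit circle, i.e. |z| > 1 for every root.
Set 1 + (1.156) z + (0.751) z^2 = 0, i.e. a z^2 + b z + c = 0 with a = 0.751, b = 1.156, c = 1.
Discriminant D = b^2 - 4ac = (1.156)^2 - 4*(0.751)*1 = 1.336336 - (3.004) = -1.667664.
D < 0, so the roots are the complex-conjugate pair z = (-b +/- i sqrt(-D)) / (2a) = -0.7696 +/- 0.8598i.
For a conjugate pair |z|^2 = z * conj(z) = (product of roots) = c/a = 1/(0.751) = 1.331558, so |z| = sqrt(1.331558) = 1.1539 for both roots.
Moduli of all roots: 1.1539, 1.1539.
All moduli strictly greater than 1? Yes.
Verdict: Invertible.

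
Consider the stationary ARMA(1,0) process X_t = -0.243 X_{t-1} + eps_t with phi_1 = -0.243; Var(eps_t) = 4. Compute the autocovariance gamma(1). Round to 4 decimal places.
\gamma(1) = -1.0330

Multiply the model equation by X_{t-k} and take expectations. With theta_0 = psi_0 = 1 and psi_j the MA(infinity) weights, this gives
  gamma(k) - sum_i phi_i gamma(k-i) = c_k,
  c_k = sigma^2 * sum_{j=k..q} theta_j psi_{j-k}   (c_k = 0 for k > q),
using gamma(-m) = gamma(m).
Pure AR (q = 0): c_0 = sigma^2 = 4, c_k = 0 for k >= 1.
Equations for k = 0 and k = 1 (AR order 1):
  gamma(0) = phi_1 gamma(1) + c_0
  gamma(1) = phi_1 gamma(0) + c_1
Substituting the second into the first: gamma(0) (1 - phi_1^2) = c_0 + phi_1 c_1, so
  gamma(0) = c_0 / (1 - phi_1^2) = 4 / (1 - (-0.243)^2) = 4 / 0.940951 = 4.251018.
  gamma(1) = phi_1 gamma(0) = (-0.243)(4.251018) = -1.032997.
Therefore gamma(1) = -1.0330 (to 4 decimal places).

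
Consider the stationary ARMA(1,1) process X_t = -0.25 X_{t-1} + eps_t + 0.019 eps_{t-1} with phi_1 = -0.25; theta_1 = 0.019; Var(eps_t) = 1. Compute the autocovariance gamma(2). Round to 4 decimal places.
\gamma(2) = 0.0613

Multiply the model equation by X_{t-k} and take expectations. With theta_0 = psi_0 = 1 and psi_j the MA(infinity) weights, this gives
  gamma(k) - sum_i phi_i gamma(k-i) = c_k,
  c_k = sigma^2 * sum_{j=k..q} theta_j psi_{j-k}   (c_k = 0 for k > q),
using gamma(-m) = gamma(m).
psi-weights needed (psi_j = theta_j + sum_i phi_i psi_{j-i}):
  psi_1 = theta_1 + phi_1 = 0.019 + (-0.25) = -0.231
Right-hand sides:
  c_0 = sigma^2 (1 + theta_1 psi_1) = 1 * (1 + (0.019)(-0.231)) = 1 * 0.995611 = 0.995611
  c_1 = sigma^2 theta_1 = 1 * (0.019) = 0.019
  c_2 = 0
Equations for k = 0 and k = 1 (AR order 1):
  gamma(0) = phi_1 gamma(1) + c_0
  gamma(1) = phi_1 gamma(0) + c_1
Substituting the second into the first: gamma(0) (1 - phi_1^2) = c_0 + phi_1 c_1, so
  gamma(0) = (c_0 + phi_1 c_1) / (1 - phi_1^2) = (0.995611 + (-0.25)(0.019)) / (1 - (-0.25)^2) = 0.990861 / 0.9375 = 1.056918.
  gamma(1) = phi_1 gamma(0) + c_1 = (-0.25)(1.056918) + (0.019) = -0.24523.
For k = 2 (> q): gamma(2) = phi_1 gamma(1) = (-0.25)(-0.24523) = 0.061307.
Therefore gamma(2) = 0.0613 (to 4 decimal places).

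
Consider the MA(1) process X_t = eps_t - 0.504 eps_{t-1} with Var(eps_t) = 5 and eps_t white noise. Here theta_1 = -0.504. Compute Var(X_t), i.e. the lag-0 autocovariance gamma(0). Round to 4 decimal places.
\gamma(0) = 6.2701

For an MA(q) process X_t = eps_t + sum_i theta_i eps_{t-i} with
Var(eps_t) = sigma^2, the variance is
  gamma(0) = sigma^2 * (1 + sum_i theta_i^2).
  sum_i theta_i^2 = (-0.504)^2 = 0.254016.
  gamma(0) = 5 * (1 + 0.254016) = 5 * 1.254016 = 6.27008, which rounds to 6.2701.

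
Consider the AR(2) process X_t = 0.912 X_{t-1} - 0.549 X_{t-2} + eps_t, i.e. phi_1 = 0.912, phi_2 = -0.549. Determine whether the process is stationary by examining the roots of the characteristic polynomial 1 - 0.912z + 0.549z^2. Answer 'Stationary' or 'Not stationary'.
\text{Stationary}

The AR(p) characteristic polynomial is P(z) = 1 - 0.912z + 0.549z^2.
Stationarity requires all roots to lie outside the unit circle, i.e. |z| > 1 for every root.
Set 1 + (-0.912) z + (0.549) z^2 = 0, i.e. a z^2 + b z + c = 0 with a = 0.549, b = -0.912, c = 1.
Discriminant D = b^2 - 4ac = (-0.912)^2 - 4*(0.549)*1 = 0.831744 - (2.196) = -1.364256.
D < 0, so the roots are the complex-conjugate pair z = (-b +/- i sqrt(-D)) / (2a) = 0.8306 +/- 1.0638i.
For a conjugate pair |z|^2 = z * conj(z) = (product of roots) = c/a = 1/(0.549) = 1.821494, so |z| = sqrt(1.821494) = 1.3496 for both roots.
Moduli of all roots: 1.3496, 1.3496.
All moduli strictly greater than 1? Yes.
Verdict: Stationary.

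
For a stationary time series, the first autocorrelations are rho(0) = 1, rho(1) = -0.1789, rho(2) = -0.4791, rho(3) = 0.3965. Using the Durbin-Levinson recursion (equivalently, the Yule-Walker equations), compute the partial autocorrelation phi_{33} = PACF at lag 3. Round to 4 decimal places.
\phi_{33} = 0.2450

The PACF at lag k is phi_{kk}, the last component of the solution
to the Yule-Walker system G_k phi = r_k where
  (G_k)_{ij} = rho(|i - j|), (r_k)_i = rho(i), i,j = 1..k.
Equivalently, Durbin-Levinson gives phi_{kk} iteratively:
  phi_{11} = rho(1)
  phi_{kk} = [rho(k) - sum_{j=1..k-1} phi_{k-1,j} rho(k-j)]
            / [1 - sum_{j=1..k-1} phi_{k-1,j} rho(j)],
  phi_{k,j} = phi_{k-1,j} - phi_{kk} phi_{k-1,k-j},  j = 1..k-1.
Step k = 1:
  phi_11 = rho(1) = -0.1789.
Step k = 2:
  phi_22 = [rho(2) - phi_11 rho(1)] / [1 - phi_11 rho(1)] = [-0.4791 - (-0.1789)(-0.1789)] / [1 - (-0.1789)(-0.1789)]
         = -0.51110521 / 0.96799479 = -0.528004.
  Update: phi_21 = phi_11 - phi_22 phi_11 = -0.1789 - (-0.528004)(-0.1789) = -0.27336.
Step k = 3:
  phi_33 = [rho(3) - phi_21 rho(2) - phi_22 rho(1)] / [1 - phi_21 rho(1) - phi_22 rho(2)]
    numerator   = 0.3965 - (-0.27336)(-0.4791) - (-0.528004)(-0.1789) = 0.17107332
    denominator = 1 - (-0.27336)(-0.1789) - (-0.528004)(-0.4791) = 0.69812915
  phi_33 = 0.17107332 / 0.69812915 = 0.245.
Therefore phi_{33} = 0.2450.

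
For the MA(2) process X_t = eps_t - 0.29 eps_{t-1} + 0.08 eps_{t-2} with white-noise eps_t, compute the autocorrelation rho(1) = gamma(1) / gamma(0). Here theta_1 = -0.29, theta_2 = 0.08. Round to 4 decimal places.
\rho(1) = -0.2872

For an MA(q) process with theta_0 = 1, the autocovariance is
  gamma(k) = sigma^2 * sum_{i=0..q-k} theta_i * theta_{i+k},
and rho(k) = gamma(k) / gamma(0). Sigma^2 cancels.
  numerator   = (1)*(-0.29) + (-0.29)*(0.08) = -0.3132.
  denominator = (1)^2 + (-0.29)^2 + (0.08)^2 = 1.0905.
  rho(1) = -0.3132 / 1.0905 = -0.2872.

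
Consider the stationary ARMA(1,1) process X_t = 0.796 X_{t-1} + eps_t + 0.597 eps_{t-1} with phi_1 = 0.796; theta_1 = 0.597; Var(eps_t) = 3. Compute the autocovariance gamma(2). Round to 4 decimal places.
\gamma(2) = 13.3938

Multiply the model equation by X_{t-k} and take expectations. With theta_0 = psi_0 = 1 and psi_j the MA(infinity) weights, this gives
  gamma(k) - sum_i phi_i gamma(k-i) = c_k,
  c_k = sigma^2 * sum_{j=k..q} theta_j psi_{j-k}   (c_k = 0 for k > q),
using gamma(-m) = gamma(m).
psi-weights needed (psi_j = theta_j + sum_i phi_i psi_{j-i}):
  psi_1 = theta_1 + phi_1 = 0.597 + (0.796) = 1.393
Right-hand sides:
  c_0 = sigma^2 (1 + theta_1 psi_1) = 3 * (1 + (0.597)(1.393)) = 3 * 1.831621 = 5.494863
  c_1 = sigma^2 theta_1 = 3 * (0.597) = 1.791
  c_2 = 0
Equations for k = 0 and k = 1 (AR order 1):
  gamma(0) = phi_1 gamma(1) + c_0
  gamma(1) = phi_1 gamma(0) + c_1
Substituting the second into the first: gamma(0) (1 - phi_1^2) = c_0 + phi_1 c_1, so
  gamma(0) = (c_0 + phi_1 c_1) / (1 - phi_1^2) = (5.494863 + (0.796)(1.791)) / (1 - (0.796)^2) = 6.920499 / 0.366384 = 18.88865.
  gamma(1) = phi_1 gamma(0) + c_1 = (0.796)(18.88865) + (1.791) = 16.826365.
For k = 2 (> q): gamma(2) = phi_1 gamma(1) = (0.796)(16.826365) = 13.393787.
Therefore gamma(2) = 13.3938 (to 4 decimal places).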